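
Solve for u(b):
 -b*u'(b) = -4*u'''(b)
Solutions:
 u(b) = C1 + Integral(C2*airyai(2^(1/3)*b/2) + C3*airybi(2^(1/3)*b/2), b)


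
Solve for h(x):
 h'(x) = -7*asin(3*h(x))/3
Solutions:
 Integral(1/asin(3*_y), (_y, h(x))) = C1 - 7*x/3


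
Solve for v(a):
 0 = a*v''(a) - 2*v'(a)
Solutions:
 v(a) = C1 + C2*a^3


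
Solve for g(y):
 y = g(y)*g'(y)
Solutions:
 g(y) = -sqrt(C1 + y^2)
 g(y) = sqrt(C1 + y^2)


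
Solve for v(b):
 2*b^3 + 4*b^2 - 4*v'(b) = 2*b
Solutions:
 v(b) = C1 + b^4/8 + b^3/3 - b^2/4


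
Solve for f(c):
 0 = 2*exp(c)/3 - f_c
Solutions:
 f(c) = C1 + 2*exp(c)/3


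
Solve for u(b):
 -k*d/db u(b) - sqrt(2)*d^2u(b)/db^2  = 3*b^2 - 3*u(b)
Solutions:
 u(b) = C1*exp(sqrt(2)*b*(-k + sqrt(k^2 + 12*sqrt(2)))/4) + C2*exp(-sqrt(2)*b*(k + sqrt(k^2 + 12*sqrt(2)))/4) + b^2 + 2*b*k/3 + 2*k^2/9 + 2*sqrt(2)/3


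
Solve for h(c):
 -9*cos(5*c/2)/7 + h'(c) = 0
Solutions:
 h(c) = C1 + 18*sin(5*c/2)/35


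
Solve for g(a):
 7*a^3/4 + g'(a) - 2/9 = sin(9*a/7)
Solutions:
 g(a) = C1 - 7*a^4/16 + 2*a/9 - 7*cos(9*a/7)/9


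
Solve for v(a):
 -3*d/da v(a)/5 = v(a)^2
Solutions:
 v(a) = 3/(C1 + 5*a)


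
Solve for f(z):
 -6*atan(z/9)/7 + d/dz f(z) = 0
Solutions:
 f(z) = C1 + 6*z*atan(z/9)/7 - 27*log(z^2 + 81)/7


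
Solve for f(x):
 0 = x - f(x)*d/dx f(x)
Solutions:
 f(x) = -sqrt(C1 + x^2)
 f(x) = sqrt(C1 + x^2)


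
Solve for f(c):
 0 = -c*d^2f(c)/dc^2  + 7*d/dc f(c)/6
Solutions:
 f(c) = C1 + C2*c^(13/6)


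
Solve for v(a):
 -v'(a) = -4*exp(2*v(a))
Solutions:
 v(a) = log(-sqrt(-1/(C1 + 4*a))) - log(2)/2
 v(a) = log(-1/(C1 + 4*a))/2 - log(2)/2


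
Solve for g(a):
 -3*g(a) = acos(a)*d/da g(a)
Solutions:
 g(a) = C1*exp(-3*Integral(1/acos(a), a))


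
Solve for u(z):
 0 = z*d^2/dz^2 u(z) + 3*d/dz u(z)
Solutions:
 u(z) = C1 + C2/z^2


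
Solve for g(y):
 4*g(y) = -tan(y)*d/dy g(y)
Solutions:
 g(y) = C1/sin(y)^4


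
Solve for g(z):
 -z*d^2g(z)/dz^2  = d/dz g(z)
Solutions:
 g(z) = C1 + C2*log(z)


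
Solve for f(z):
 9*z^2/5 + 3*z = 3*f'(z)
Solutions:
 f(z) = C1 + z^3/5 + z^2/2


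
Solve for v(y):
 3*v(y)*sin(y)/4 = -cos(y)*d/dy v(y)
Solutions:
 v(y) = C1*cos(y)^(3/4)


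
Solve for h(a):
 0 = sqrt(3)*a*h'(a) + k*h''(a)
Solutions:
 h(a) = C1 + C2*sqrt(k)*erf(sqrt(2)*3^(1/4)*a*sqrt(1/k)/2)


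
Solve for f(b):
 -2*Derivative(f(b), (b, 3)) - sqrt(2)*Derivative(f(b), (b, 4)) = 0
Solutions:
 f(b) = C1 + C2*b + C3*b^2 + C4*exp(-sqrt(2)*b)


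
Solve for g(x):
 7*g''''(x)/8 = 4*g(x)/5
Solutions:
 g(x) = C1*exp(-2*2^(1/4)*35^(3/4)*x/35) + C2*exp(2*2^(1/4)*35^(3/4)*x/35) + C3*sin(2*2^(1/4)*35^(3/4)*x/35) + C4*cos(2*2^(1/4)*35^(3/4)*x/35)


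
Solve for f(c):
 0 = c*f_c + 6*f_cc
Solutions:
 f(c) = C1 + C2*erf(sqrt(3)*c/6)


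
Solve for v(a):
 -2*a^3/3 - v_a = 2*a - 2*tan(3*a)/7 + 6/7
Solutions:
 v(a) = C1 - a^4/6 - a^2 - 6*a/7 - 2*log(cos(3*a))/21


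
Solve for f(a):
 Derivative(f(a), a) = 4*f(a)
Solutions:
 f(a) = C1*exp(4*a)


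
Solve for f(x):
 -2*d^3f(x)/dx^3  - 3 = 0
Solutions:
 f(x) = C1 + C2*x + C3*x^2 - x^3/4


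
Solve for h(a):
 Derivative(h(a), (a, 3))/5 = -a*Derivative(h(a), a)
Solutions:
 h(a) = C1 + Integral(C2*airyai(-5^(1/3)*a) + C3*airybi(-5^(1/3)*a), a)


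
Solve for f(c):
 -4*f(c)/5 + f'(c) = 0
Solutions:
 f(c) = C1*exp(4*c/5)


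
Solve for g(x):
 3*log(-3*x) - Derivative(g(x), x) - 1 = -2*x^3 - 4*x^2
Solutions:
 g(x) = C1 + x^4/2 + 4*x^3/3 + 3*x*log(-x) + x*(-4 + 3*log(3))


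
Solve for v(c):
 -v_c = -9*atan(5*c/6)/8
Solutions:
 v(c) = C1 + 9*c*atan(5*c/6)/8 - 27*log(25*c^2 + 36)/40


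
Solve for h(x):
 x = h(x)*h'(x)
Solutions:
 h(x) = -sqrt(C1 + x^2)
 h(x) = sqrt(C1 + x^2)


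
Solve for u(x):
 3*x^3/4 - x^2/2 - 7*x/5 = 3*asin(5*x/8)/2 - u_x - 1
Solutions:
 u(x) = C1 - 3*x^4/16 + x^3/6 + 7*x^2/10 + 3*x*asin(5*x/8)/2 - x + 3*sqrt(64 - 25*x^2)/10


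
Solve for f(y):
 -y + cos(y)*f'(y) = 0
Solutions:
 f(y) = C1 + Integral(y/cos(y), y)


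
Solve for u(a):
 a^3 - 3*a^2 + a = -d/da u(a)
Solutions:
 u(a) = C1 - a^4/4 + a^3 - a^2/2


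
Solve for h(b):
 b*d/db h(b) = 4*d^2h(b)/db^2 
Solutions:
 h(b) = C1 + C2*erfi(sqrt(2)*b/4)


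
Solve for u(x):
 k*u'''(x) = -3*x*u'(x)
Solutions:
 u(x) = C1 + Integral(C2*airyai(3^(1/3)*x*(-1/k)^(1/3)) + C3*airybi(3^(1/3)*x*(-1/k)^(1/3)), x)


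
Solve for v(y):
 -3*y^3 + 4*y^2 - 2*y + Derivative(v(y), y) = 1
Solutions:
 v(y) = C1 + 3*y^4/4 - 4*y^3/3 + y^2 + y


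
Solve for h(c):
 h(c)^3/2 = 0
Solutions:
 h(c) = 0


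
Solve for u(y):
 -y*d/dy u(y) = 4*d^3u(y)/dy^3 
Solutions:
 u(y) = C1 + Integral(C2*airyai(-2^(1/3)*y/2) + C3*airybi(-2^(1/3)*y/2), y)


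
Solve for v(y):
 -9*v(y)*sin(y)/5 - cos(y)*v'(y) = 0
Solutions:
 v(y) = C1*cos(y)^(9/5)


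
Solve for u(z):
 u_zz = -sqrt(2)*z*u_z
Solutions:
 u(z) = C1 + C2*erf(2^(3/4)*z/2)


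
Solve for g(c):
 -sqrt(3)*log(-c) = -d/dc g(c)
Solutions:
 g(c) = C1 + sqrt(3)*c*log(-c) - sqrt(3)*c


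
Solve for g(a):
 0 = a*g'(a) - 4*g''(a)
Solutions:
 g(a) = C1 + C2*erfi(sqrt(2)*a/4)


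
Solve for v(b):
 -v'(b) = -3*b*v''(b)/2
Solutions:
 v(b) = C1 + C2*b^(5/3)


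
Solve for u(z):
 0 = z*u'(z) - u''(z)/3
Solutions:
 u(z) = C1 + C2*erfi(sqrt(6)*z/2)


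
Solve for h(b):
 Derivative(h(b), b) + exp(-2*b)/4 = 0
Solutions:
 h(b) = C1 + exp(-2*b)/8


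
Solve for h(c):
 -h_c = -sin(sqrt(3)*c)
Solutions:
 h(c) = C1 - sqrt(3)*cos(sqrt(3)*c)/3


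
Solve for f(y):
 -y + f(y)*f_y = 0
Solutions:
 f(y) = -sqrt(C1 + y^2)
 f(y) = sqrt(C1 + y^2)


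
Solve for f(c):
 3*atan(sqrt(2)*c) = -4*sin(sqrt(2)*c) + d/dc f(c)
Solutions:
 f(c) = C1 + 3*c*atan(sqrt(2)*c) - 3*sqrt(2)*log(2*c^2 + 1)/4 - 2*sqrt(2)*cos(sqrt(2)*c)


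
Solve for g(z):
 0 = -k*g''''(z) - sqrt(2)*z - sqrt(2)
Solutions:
 g(z) = C1 + C2*z + C3*z^2 + C4*z^3 - sqrt(2)*z^5/(120*k) - sqrt(2)*z^4/(24*k)


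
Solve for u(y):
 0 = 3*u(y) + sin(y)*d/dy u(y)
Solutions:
 u(y) = C1*(cos(y) + 1)^(3/2)/(cos(y) - 1)^(3/2)


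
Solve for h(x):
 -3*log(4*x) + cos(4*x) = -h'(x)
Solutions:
 h(x) = C1 + 3*x*log(x) - 3*x + 6*x*log(2) - sin(4*x)/4


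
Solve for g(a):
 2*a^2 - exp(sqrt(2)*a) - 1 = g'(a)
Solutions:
 g(a) = C1 + 2*a^3/3 - a - sqrt(2)*exp(sqrt(2)*a)/2


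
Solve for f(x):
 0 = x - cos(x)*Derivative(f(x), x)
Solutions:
 f(x) = C1 + Integral(x/cos(x), x)


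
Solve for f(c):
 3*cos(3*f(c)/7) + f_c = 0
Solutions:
 3*c - 7*log(sin(3*f(c)/7) - 1)/6 + 7*log(sin(3*f(c)/7) + 1)/6 = C1


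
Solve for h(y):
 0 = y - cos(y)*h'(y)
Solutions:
 h(y) = C1 + Integral(y/cos(y), y)


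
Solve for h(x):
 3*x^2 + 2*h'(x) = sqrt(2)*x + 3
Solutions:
 h(x) = C1 - x^3/2 + sqrt(2)*x^2/4 + 3*x/2


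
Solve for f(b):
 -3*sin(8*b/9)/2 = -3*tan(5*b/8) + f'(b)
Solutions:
 f(b) = C1 - 24*log(cos(5*b/8))/5 + 27*cos(8*b/9)/16


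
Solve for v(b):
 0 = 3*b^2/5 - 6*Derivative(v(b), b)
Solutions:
 v(b) = C1 + b^3/30


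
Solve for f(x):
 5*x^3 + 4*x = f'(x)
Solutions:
 f(x) = C1 + 5*x^4/4 + 2*x^2


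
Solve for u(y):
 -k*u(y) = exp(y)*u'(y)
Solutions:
 u(y) = C1*exp(k*exp(-y))


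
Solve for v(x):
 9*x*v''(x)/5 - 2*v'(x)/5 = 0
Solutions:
 v(x) = C1 + C2*x^(11/9)


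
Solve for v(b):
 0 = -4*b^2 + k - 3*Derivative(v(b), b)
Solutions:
 v(b) = C1 - 4*b^3/9 + b*k/3


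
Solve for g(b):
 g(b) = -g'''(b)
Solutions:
 g(b) = C3*exp(-b) + (C1*sin(sqrt(3)*b/2) + C2*cos(sqrt(3)*b/2))*exp(b/2)


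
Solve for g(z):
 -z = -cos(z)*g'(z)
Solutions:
 g(z) = C1 + Integral(z/cos(z), z)


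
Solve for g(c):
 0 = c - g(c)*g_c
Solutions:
 g(c) = -sqrt(C1 + c^2)
 g(c) = sqrt(C1 + c^2)


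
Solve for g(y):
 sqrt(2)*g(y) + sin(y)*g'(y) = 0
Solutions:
 g(y) = C1*(cos(y) + 1)^(sqrt(2)/2)/(cos(y) - 1)^(sqrt(2)/2)


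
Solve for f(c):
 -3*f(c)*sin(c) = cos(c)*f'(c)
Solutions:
 f(c) = C1*cos(c)^3


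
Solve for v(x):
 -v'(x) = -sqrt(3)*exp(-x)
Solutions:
 v(x) = C1 - sqrt(3)*exp(-x)


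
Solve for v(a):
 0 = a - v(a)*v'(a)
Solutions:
 v(a) = -sqrt(C1 + a^2)
 v(a) = sqrt(C1 + a^2)


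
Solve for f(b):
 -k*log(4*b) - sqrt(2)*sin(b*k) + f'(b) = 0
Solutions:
 f(b) = C1 + b*k*(log(b) - 1) + 2*b*k*log(2) + sqrt(2)*Piecewise((-cos(b*k)/k, Ne(k, 0)), (0, True))


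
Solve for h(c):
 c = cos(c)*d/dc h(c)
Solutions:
 h(c) = C1 + Integral(c/cos(c), c)


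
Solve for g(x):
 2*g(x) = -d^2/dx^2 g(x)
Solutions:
 g(x) = C1*sin(sqrt(2)*x) + C2*cos(sqrt(2)*x)


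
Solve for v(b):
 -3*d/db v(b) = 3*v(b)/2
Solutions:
 v(b) = C1*exp(-b/2)


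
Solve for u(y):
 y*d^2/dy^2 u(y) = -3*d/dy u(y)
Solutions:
 u(y) = C1 + C2/y^2


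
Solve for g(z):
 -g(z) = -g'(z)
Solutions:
 g(z) = C1*exp(z)


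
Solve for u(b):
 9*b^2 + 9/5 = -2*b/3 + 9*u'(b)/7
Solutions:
 u(b) = C1 + 7*b^3/3 + 7*b^2/27 + 7*b/5


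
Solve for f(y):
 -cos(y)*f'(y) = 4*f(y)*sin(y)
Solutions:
 f(y) = C1*cos(y)^4


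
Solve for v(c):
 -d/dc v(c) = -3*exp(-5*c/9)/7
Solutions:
 v(c) = C1 - 27*exp(-5*c/9)/35


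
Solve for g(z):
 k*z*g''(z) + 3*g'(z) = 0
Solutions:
 g(z) = C1 + z^(((re(k) - 3)*re(k) + im(k)^2)/(re(k)^2 + im(k)^2))*(C2*sin(3*log(z)*Abs(im(k))/(re(k)^2 + im(k)^2)) + C3*cos(3*log(z)*im(k)/(re(k)^2 + im(k)^2)))


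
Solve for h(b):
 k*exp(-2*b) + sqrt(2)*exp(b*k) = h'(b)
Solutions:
 h(b) = C1 - k*exp(-2*b)/2 + sqrt(2)*exp(b*k)/k


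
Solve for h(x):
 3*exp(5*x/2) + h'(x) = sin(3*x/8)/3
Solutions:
 h(x) = C1 - 6*exp(5*x/2)/5 - 8*cos(3*x/8)/9


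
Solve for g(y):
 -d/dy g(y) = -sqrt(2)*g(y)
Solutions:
 g(y) = C1*exp(sqrt(2)*y)


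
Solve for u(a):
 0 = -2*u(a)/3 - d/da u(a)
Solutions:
 u(a) = C1*exp(-2*a/3)


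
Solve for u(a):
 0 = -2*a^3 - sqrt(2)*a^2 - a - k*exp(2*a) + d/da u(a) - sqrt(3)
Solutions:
 u(a) = C1 + a^4/2 + sqrt(2)*a^3/3 + a^2/2 + sqrt(3)*a + k*exp(2*a)/2


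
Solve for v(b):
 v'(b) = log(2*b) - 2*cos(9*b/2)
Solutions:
 v(b) = C1 + b*log(b) - b + b*log(2) - 4*sin(9*b/2)/9


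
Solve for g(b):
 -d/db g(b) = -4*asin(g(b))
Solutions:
 Integral(1/asin(_y), (_y, g(b))) = C1 + 4*b


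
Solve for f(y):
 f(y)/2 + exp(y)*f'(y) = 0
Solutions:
 f(y) = C1*exp(exp(-y)/2)


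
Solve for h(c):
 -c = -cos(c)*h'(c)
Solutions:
 h(c) = C1 + Integral(c/cos(c), c)


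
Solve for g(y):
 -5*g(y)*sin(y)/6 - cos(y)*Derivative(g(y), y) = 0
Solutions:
 g(y) = C1*cos(y)^(5/6)


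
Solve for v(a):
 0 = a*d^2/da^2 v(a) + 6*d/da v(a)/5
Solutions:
 v(a) = C1 + C2/a^(1/5)


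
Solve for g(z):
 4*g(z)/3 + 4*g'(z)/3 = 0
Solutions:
 g(z) = C1*exp(-z)


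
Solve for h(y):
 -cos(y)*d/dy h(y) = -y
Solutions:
 h(y) = C1 + Integral(y/cos(y), y)


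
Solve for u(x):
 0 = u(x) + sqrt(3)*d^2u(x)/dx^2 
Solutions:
 u(x) = C1*sin(3^(3/4)*x/3) + C2*cos(3^(3/4)*x/3)


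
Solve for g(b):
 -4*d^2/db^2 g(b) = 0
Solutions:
 g(b) = C1 + C2*b


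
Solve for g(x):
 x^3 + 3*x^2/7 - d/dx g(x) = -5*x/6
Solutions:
 g(x) = C1 + x^4/4 + x^3/7 + 5*x^2/12


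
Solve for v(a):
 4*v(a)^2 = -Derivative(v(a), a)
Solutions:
 v(a) = 1/(C1 + 4*a)


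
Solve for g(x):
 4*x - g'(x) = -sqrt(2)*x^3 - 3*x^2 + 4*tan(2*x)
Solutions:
 g(x) = C1 + sqrt(2)*x^4/4 + x^3 + 2*x^2 + 2*log(cos(2*x))


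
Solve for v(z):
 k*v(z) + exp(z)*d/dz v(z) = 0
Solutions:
 v(z) = C1*exp(k*exp(-z))


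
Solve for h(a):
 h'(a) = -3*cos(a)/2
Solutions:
 h(a) = C1 - 3*sin(a)/2


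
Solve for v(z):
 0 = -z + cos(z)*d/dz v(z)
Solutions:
 v(z) = C1 + Integral(z/cos(z), z)


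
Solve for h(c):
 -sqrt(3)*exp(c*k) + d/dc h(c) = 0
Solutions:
 h(c) = C1 + sqrt(3)*exp(c*k)/k


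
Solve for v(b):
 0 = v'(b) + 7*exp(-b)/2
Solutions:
 v(b) = C1 + 7*exp(-b)/2


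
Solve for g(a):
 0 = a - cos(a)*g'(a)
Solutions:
 g(a) = C1 + Integral(a/cos(a), a)


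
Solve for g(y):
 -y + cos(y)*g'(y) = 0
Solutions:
 g(y) = C1 + Integral(y/cos(y), y)


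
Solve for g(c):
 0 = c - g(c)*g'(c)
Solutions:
 g(c) = -sqrt(C1 + c^2)
 g(c) = sqrt(C1 + c^2)


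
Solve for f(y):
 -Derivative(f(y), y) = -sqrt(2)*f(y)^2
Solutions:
 f(y) = -1/(C1 + sqrt(2)*y)


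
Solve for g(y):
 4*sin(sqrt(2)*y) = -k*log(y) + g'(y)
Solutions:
 g(y) = C1 + k*y*(log(y) - 1) - 2*sqrt(2)*cos(sqrt(2)*y)


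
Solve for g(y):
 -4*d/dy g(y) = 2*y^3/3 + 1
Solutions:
 g(y) = C1 - y^4/24 - y/4


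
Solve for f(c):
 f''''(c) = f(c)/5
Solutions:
 f(c) = C1*exp(-5^(3/4)*c/5) + C2*exp(5^(3/4)*c/5) + C3*sin(5^(3/4)*c/5) + C4*cos(5^(3/4)*c/5)


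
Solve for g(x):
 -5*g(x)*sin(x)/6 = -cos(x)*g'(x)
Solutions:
 g(x) = C1/cos(x)^(5/6)


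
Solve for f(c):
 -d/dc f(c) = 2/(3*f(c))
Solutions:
 f(c) = -sqrt(C1 - 12*c)/3
 f(c) = sqrt(C1 - 12*c)/3


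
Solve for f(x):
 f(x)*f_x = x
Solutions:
 f(x) = -sqrt(C1 + x^2)
 f(x) = sqrt(C1 + x^2)


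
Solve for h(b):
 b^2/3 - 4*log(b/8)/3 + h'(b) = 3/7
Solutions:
 h(b) = C1 - b^3/9 + 4*b*log(b)/3 - 4*b*log(2) - 19*b/21


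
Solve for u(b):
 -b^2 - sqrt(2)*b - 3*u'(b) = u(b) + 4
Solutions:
 u(b) = C1*exp(-b/3) - b^2 - sqrt(2)*b + 6*b - 22 + 3*sqrt(2)


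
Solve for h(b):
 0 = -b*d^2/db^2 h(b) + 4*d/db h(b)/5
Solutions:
 h(b) = C1 + C2*b^(9/5)


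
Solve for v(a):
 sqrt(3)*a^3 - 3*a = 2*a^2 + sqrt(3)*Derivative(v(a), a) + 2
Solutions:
 v(a) = C1 + a^4/4 - 2*sqrt(3)*a^3/9 - sqrt(3)*a^2/2 - 2*sqrt(3)*a/3


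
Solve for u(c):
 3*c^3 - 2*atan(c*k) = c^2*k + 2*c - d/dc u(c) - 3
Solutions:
 u(c) = C1 - 3*c^4/4 + c^3*k/3 + c^2 - 3*c + 2*Piecewise((c*atan(c*k) - log(c^2*k^2 + 1)/(2*k), Ne(k, 0)), (0, True))


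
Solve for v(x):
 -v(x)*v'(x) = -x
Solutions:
 v(x) = -sqrt(C1 + x^2)
 v(x) = sqrt(C1 + x^2)


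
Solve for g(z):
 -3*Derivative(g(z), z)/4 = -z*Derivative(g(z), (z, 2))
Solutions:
 g(z) = C1 + C2*z^(7/4)


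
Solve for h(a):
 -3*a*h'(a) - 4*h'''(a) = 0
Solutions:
 h(a) = C1 + Integral(C2*airyai(-6^(1/3)*a/2) + C3*airybi(-6^(1/3)*a/2), a)


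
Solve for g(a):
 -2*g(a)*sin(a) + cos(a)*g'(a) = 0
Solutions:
 g(a) = C1/cos(a)^2


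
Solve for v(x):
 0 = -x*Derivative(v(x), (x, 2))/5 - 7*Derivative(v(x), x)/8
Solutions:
 v(x) = C1 + C2/x^(27/8)


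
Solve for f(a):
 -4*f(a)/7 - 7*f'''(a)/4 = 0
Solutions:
 f(a) = C3*exp(-2*14^(1/3)*a/7) + (C1*sin(14^(1/3)*sqrt(3)*a/7) + C2*cos(14^(1/3)*sqrt(3)*a/7))*exp(14^(1/3)*a/7)


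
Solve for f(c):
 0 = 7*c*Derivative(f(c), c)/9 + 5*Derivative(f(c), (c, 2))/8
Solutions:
 f(c) = C1 + C2*erf(2*sqrt(35)*c/15)


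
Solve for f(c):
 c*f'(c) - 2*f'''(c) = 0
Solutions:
 f(c) = C1 + Integral(C2*airyai(2^(2/3)*c/2) + C3*airybi(2^(2/3)*c/2), c)


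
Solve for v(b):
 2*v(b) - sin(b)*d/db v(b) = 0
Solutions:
 v(b) = C1*(cos(b) - 1)/(cos(b) + 1)


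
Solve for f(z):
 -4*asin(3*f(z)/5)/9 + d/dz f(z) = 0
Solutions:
 Integral(1/asin(3*_y/5), (_y, f(z))) = C1 + 4*z/9


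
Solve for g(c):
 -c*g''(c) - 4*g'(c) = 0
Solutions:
 g(c) = C1 + C2/c^3


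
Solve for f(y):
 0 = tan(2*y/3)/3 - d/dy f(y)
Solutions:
 f(y) = C1 - log(cos(2*y/3))/2


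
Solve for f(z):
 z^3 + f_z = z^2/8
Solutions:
 f(z) = C1 - z^4/4 + z^3/24


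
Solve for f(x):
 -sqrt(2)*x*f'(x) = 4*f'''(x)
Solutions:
 f(x) = C1 + Integral(C2*airyai(-sqrt(2)*x/2) + C3*airybi(-sqrt(2)*x/2), x)


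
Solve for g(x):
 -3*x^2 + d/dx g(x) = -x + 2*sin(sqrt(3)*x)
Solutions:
 g(x) = C1 + x^3 - x^2/2 - 2*sqrt(3)*cos(sqrt(3)*x)/3


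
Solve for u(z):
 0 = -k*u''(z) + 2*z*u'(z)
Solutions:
 u(z) = C1 + C2*erf(z*sqrt(-1/k))/sqrt(-1/k)


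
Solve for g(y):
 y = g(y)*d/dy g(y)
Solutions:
 g(y) = -sqrt(C1 + y^2)
 g(y) = sqrt(C1 + y^2)


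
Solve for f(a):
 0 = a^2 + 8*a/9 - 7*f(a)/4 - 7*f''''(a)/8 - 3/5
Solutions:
 f(a) = 4*a^2/7 + 32*a/63 + (C1*sin(2^(3/4)*a/2) + C2*cos(2^(3/4)*a/2))*exp(-2^(3/4)*a/2) + (C3*sin(2^(3/4)*a/2) + C4*cos(2^(3/4)*a/2))*exp(2^(3/4)*a/2) - 12/35


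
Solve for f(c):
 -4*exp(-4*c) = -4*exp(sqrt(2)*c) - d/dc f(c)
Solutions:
 f(c) = C1 - 2*sqrt(2)*exp(sqrt(2)*c) - exp(-4*c)


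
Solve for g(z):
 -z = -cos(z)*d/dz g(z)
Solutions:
 g(z) = C1 + Integral(z/cos(z), z)


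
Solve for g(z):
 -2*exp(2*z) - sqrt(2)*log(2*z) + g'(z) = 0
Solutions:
 g(z) = C1 + sqrt(2)*z*log(z) + sqrt(2)*z*(-1 + log(2)) + exp(2*z)


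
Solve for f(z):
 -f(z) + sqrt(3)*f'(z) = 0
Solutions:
 f(z) = C1*exp(sqrt(3)*z/3)


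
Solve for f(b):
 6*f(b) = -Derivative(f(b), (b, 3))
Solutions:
 f(b) = C3*exp(-6^(1/3)*b) + (C1*sin(2^(1/3)*3^(5/6)*b/2) + C2*cos(2^(1/3)*3^(5/6)*b/2))*exp(6^(1/3)*b/2)


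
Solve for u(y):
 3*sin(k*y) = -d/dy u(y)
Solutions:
 u(y) = C1 + 3*cos(k*y)/k


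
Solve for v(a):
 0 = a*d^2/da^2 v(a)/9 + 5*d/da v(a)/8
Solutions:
 v(a) = C1 + C2/a^(37/8)


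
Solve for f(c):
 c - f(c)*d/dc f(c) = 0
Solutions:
 f(c) = -sqrt(C1 + c^2)
 f(c) = sqrt(C1 + c^2)


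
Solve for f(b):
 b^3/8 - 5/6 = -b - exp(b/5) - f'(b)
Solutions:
 f(b) = C1 - b^4/32 - b^2/2 + 5*b/6 - 5*exp(b/5)


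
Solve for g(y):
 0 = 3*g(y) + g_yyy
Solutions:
 g(y) = C3*exp(-3^(1/3)*y) + (C1*sin(3^(5/6)*y/2) + C2*cos(3^(5/6)*y/2))*exp(3^(1/3)*y/2)


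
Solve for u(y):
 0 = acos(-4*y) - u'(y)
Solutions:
 u(y) = C1 + y*acos(-4*y) + sqrt(1 - 16*y^2)/4


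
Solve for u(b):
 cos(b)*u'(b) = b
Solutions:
 u(b) = C1 + Integral(b/cos(b), b)


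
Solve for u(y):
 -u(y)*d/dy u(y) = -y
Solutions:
 u(y) = -sqrt(C1 + y^2)
 u(y) = sqrt(C1 + y^2)


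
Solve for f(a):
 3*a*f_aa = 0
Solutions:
 f(a) = C1 + C2*a


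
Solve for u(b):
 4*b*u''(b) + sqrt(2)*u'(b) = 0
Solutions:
 u(b) = C1 + C2*b^(1 - sqrt(2)/4)


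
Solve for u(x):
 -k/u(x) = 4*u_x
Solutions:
 u(x) = -sqrt(C1 - 2*k*x)/2
 u(x) = sqrt(C1 - 2*k*x)/2


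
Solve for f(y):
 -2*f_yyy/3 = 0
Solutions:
 f(y) = C1 + C2*y + C3*y^2


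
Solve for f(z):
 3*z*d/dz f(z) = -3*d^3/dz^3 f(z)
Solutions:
 f(z) = C1 + Integral(C2*airyai(-z) + C3*airybi(-z), z)


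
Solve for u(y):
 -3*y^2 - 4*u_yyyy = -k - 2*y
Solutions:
 u(y) = C1 + C2*y + C3*y^2 + C4*y^3 + k*y^4/96 - y^6/480 + y^5/240


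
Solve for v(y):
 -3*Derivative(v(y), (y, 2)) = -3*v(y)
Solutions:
 v(y) = C1*exp(-y) + C2*exp(y)


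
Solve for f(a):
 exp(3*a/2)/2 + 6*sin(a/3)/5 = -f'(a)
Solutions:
 f(a) = C1 - exp(3*a/2)/3 + 18*cos(a/3)/5


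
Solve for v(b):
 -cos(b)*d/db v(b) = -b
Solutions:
 v(b) = C1 + Integral(b/cos(b), b)


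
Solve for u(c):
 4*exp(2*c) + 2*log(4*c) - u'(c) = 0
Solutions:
 u(c) = C1 + 2*c*log(c) + 2*c*(-1 + 2*log(2)) + 2*exp(2*c)


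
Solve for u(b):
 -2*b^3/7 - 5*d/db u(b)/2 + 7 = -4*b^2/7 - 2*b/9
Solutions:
 u(b) = C1 - b^4/35 + 8*b^3/105 + 2*b^2/45 + 14*b/5


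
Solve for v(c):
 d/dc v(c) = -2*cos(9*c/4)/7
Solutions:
 v(c) = C1 - 8*sin(9*c/4)/63


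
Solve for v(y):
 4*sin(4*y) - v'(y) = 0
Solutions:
 v(y) = C1 - cos(4*y)


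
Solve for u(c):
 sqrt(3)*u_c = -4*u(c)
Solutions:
 u(c) = C1*exp(-4*sqrt(3)*c/3)


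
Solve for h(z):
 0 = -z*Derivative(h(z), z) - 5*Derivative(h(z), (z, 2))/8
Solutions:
 h(z) = C1 + C2*erf(2*sqrt(5)*z/5)


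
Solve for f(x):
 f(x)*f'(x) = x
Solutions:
 f(x) = -sqrt(C1 + x^2)
 f(x) = sqrt(C1 + x^2)


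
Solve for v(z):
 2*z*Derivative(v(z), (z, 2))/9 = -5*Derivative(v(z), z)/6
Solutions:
 v(z) = C1 + C2/z^(11/4)


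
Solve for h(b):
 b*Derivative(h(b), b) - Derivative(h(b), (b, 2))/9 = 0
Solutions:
 h(b) = C1 + C2*erfi(3*sqrt(2)*b/2)


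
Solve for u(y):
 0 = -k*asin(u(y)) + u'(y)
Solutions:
 Integral(1/asin(_y), (_y, u(y))) = C1 + k*y


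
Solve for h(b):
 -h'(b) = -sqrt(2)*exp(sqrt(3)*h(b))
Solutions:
 h(b) = sqrt(3)*(2*log(-1/(C1 + sqrt(2)*b)) - log(3))/6


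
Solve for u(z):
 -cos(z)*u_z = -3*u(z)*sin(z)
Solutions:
 u(z) = C1/cos(z)^3


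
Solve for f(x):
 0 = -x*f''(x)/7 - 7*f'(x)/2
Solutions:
 f(x) = C1 + C2/x^(47/2)


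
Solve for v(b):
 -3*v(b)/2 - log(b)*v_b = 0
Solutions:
 v(b) = C1*exp(-3*li(b)/2)


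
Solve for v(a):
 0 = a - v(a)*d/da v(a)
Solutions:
 v(a) = -sqrt(C1 + a^2)
 v(a) = sqrt(C1 + a^2)


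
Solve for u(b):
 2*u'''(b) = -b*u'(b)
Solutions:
 u(b) = C1 + Integral(C2*airyai(-2^(2/3)*b/2) + C3*airybi(-2^(2/3)*b/2), b)


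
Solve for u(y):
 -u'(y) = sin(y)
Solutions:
 u(y) = C1 + cos(y)


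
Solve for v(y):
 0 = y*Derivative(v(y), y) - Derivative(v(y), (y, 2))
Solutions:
 v(y) = C1 + C2*erfi(sqrt(2)*y/2)


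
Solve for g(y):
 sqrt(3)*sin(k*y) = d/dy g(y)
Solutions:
 g(y) = C1 - sqrt(3)*cos(k*y)/k


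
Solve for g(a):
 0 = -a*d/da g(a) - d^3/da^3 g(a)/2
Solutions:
 g(a) = C1 + Integral(C2*airyai(-2^(1/3)*a) + C3*airybi(-2^(1/3)*a), a)


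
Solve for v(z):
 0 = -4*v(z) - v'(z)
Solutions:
 v(z) = C1*exp(-4*z)


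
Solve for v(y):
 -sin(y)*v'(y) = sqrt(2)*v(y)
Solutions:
 v(y) = C1*(cos(y) + 1)^(sqrt(2)/2)/(cos(y) - 1)^(sqrt(2)/2)


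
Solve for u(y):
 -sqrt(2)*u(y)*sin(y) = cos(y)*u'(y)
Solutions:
 u(y) = C1*cos(y)^(sqrt(2))


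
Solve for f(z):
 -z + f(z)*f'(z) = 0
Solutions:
 f(z) = -sqrt(C1 + z^2)
 f(z) = sqrt(C1 + z^2)


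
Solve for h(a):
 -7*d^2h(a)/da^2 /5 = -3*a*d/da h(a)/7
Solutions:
 h(a) = C1 + C2*erfi(sqrt(30)*a/14)


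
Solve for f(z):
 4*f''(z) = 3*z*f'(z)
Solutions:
 f(z) = C1 + C2*erfi(sqrt(6)*z/4)


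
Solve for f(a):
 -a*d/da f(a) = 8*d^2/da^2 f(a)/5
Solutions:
 f(a) = C1 + C2*erf(sqrt(5)*a/4)


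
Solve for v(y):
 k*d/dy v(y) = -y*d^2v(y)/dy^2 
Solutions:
 v(y) = C1 + y^(1 - re(k))*(C2*sin(log(y)*Abs(im(k))) + C3*cos(log(y)*im(k)))


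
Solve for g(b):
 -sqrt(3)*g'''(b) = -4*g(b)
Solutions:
 g(b) = C3*exp(2^(2/3)*3^(5/6)*b/3) + (C1*sin(2^(2/3)*3^(1/3)*b/2) + C2*cos(2^(2/3)*3^(1/3)*b/2))*exp(-2^(2/3)*3^(5/6)*b/6)


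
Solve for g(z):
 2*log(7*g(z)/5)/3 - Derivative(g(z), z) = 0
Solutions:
 3*Integral(1/(-log(_y) - log(7) + log(5)), (_y, g(z)))/2 = C1 - z


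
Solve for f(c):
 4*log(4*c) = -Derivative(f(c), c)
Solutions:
 f(c) = C1 - 4*c*log(c) - c*log(256) + 4*c


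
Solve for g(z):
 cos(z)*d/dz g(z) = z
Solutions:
 g(z) = C1 + Integral(z/cos(z), z)


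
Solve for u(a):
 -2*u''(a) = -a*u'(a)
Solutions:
 u(a) = C1 + C2*erfi(a/2)


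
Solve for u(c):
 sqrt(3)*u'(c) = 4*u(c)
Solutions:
 u(c) = C1*exp(4*sqrt(3)*c/3)


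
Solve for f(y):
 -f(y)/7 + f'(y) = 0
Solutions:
 f(y) = C1*exp(y/7)


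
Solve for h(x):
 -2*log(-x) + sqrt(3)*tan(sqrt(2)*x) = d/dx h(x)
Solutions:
 h(x) = C1 - 2*x*log(-x) + 2*x - sqrt(6)*log(cos(sqrt(2)*x))/2


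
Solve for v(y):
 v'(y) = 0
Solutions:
 v(y) = C1


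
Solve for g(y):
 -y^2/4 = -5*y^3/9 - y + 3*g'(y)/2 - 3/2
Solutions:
 g(y) = C1 + 5*y^4/54 - y^3/18 + y^2/3 + y


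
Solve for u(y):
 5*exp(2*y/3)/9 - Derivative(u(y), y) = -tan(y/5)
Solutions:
 u(y) = C1 + 5*exp(2*y/3)/6 - 5*log(cos(y/5))


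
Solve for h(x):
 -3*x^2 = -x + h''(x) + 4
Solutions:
 h(x) = C1 + C2*x - x^4/4 + x^3/6 - 2*x^2


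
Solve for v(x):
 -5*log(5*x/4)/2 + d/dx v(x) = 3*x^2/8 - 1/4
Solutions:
 v(x) = C1 + x^3/8 + 5*x*log(x)/2 - 5*x*log(2) - 11*x/4 + 5*x*log(5)/2


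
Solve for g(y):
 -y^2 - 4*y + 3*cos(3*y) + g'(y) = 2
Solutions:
 g(y) = C1 + y^3/3 + 2*y^2 + 2*y - sin(3*y)


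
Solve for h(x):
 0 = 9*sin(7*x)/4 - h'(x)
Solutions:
 h(x) = C1 - 9*cos(7*x)/28


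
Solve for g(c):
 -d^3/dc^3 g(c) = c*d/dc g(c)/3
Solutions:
 g(c) = C1 + Integral(C2*airyai(-3^(2/3)*c/3) + C3*airybi(-3^(2/3)*c/3), c)


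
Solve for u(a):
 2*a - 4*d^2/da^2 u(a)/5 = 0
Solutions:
 u(a) = C1 + C2*a + 5*a^3/12


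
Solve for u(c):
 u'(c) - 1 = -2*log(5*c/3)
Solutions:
 u(c) = C1 - 2*c*log(c) + c*log(9/25) + 3*c


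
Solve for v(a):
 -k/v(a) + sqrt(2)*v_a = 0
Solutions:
 v(a) = -sqrt(C1 + sqrt(2)*a*k)
 v(a) = sqrt(C1 + sqrt(2)*a*k)


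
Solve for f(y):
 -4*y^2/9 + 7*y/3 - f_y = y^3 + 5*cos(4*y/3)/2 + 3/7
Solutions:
 f(y) = C1 - y^4/4 - 4*y^3/27 + 7*y^2/6 - 3*y/7 - 15*sin(4*y/3)/8


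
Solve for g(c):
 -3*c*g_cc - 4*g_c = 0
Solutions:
 g(c) = C1 + C2/c^(1/3)


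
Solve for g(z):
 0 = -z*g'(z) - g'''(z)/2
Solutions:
 g(z) = C1 + Integral(C2*airyai(-2^(1/3)*z) + C3*airybi(-2^(1/3)*z), z)


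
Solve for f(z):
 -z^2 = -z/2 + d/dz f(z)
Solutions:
 f(z) = C1 - z^3/3 + z^2/4


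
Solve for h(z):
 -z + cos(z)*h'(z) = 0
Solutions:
 h(z) = C1 + Integral(z/cos(z), z)


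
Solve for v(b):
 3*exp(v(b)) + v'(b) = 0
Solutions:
 v(b) = log(1/(C1 + 3*b))


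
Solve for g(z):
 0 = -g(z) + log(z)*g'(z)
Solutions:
 g(z) = C1*exp(li(z))


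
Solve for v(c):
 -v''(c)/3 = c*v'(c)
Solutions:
 v(c) = C1 + C2*erf(sqrt(6)*c/2)


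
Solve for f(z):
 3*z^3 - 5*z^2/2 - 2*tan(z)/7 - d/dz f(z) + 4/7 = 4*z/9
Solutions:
 f(z) = C1 + 3*z^4/4 - 5*z^3/6 - 2*z^2/9 + 4*z/7 + 2*log(cos(z))/7


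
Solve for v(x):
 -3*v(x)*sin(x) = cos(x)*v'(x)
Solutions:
 v(x) = C1*cos(x)^3


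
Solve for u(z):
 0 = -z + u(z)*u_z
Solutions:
 u(z) = -sqrt(C1 + z^2)
 u(z) = sqrt(C1 + z^2)


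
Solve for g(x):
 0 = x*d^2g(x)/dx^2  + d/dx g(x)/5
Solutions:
 g(x) = C1 + C2*x^(4/5)


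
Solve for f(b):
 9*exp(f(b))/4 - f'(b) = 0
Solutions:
 f(b) = log(-1/(C1 + 9*b)) + 2*log(2)


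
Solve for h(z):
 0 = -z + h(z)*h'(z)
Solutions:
 h(z) = -sqrt(C1 + z^2)
 h(z) = sqrt(C1 + z^2)


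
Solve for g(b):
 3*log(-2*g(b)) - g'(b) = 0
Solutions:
 -Integral(1/(log(-_y) + log(2)), (_y, g(b)))/3 = C1 - b


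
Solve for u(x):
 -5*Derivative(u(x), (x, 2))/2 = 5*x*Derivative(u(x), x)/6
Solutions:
 u(x) = C1 + C2*erf(sqrt(6)*x/6)


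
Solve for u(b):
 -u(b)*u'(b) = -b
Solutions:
 u(b) = -sqrt(C1 + b^2)
 u(b) = sqrt(C1 + b^2)


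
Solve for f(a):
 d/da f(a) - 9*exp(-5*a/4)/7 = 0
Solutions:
 f(a) = C1 - 36*exp(-5*a/4)/35


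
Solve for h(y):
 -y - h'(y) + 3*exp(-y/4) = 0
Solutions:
 h(y) = C1 - y^2/2 - 12*exp(-y/4)


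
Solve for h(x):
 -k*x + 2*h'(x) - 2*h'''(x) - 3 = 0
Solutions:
 h(x) = C1 + C2*exp(-x) + C3*exp(x) + k*x^2/4 + 3*x/2


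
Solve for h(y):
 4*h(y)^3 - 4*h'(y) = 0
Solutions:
 h(y) = -sqrt(2)*sqrt(-1/(C1 + y))/2
 h(y) = sqrt(2)*sqrt(-1/(C1 + y))/2


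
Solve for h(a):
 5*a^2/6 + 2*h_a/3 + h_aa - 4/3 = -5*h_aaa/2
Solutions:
 h(a) = C1 - 5*a^3/12 + 15*a^2/8 + 23*a/4 + (C2*sin(sqrt(51)*a/15) + C3*cos(sqrt(51)*a/15))*exp(-a/5)


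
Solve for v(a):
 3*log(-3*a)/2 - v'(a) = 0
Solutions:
 v(a) = C1 + 3*a*log(-a)/2 + 3*a*(-1 + log(3))/2


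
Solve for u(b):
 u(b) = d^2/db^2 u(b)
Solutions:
 u(b) = C1*exp(-b) + C2*exp(b)


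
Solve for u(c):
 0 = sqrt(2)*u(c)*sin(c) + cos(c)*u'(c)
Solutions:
 u(c) = C1*cos(c)^(sqrt(2))


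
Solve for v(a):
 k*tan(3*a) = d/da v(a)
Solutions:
 v(a) = C1 - k*log(cos(3*a))/3


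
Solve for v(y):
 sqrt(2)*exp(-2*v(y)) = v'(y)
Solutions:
 v(y) = log(-sqrt(C1 + 2*sqrt(2)*y))
 v(y) = log(C1 + 2*sqrt(2)*y)/2


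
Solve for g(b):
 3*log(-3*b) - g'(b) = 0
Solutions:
 g(b) = C1 + 3*b*log(-b) + 3*b*(-1 + log(3))


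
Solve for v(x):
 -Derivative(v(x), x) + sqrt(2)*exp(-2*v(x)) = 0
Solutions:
 v(x) = log(-sqrt(C1 + 2*sqrt(2)*x))
 v(x) = log(C1 + 2*sqrt(2)*x)/2


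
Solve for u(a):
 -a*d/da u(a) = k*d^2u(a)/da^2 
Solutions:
 u(a) = C1 + C2*sqrt(k)*erf(sqrt(2)*a*sqrt(1/k)/2)


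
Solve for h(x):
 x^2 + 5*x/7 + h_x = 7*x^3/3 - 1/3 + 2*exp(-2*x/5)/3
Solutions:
 h(x) = C1 + 7*x^4/12 - x^3/3 - 5*x^2/14 - x/3 - 5*exp(-2*x/5)/3


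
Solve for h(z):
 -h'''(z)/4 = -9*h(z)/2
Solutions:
 h(z) = C3*exp(18^(1/3)*z) + (C1*sin(3*2^(1/3)*3^(1/6)*z/2) + C2*cos(3*2^(1/3)*3^(1/6)*z/2))*exp(-18^(1/3)*z/2)


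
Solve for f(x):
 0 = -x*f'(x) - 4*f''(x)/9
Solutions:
 f(x) = C1 + C2*erf(3*sqrt(2)*x/4)


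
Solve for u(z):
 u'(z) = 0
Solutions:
 u(z) = C1


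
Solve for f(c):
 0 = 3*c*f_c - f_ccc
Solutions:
 f(c) = C1 + Integral(C2*airyai(3^(1/3)*c) + C3*airybi(3^(1/3)*c), c)


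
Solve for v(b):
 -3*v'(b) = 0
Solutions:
 v(b) = C1


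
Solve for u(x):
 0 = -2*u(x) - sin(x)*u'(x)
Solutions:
 u(x) = C1*(cos(x) + 1)/(cos(x) - 1)


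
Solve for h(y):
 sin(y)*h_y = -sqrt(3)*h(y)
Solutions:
 h(y) = C1*(cos(y) + 1)^(sqrt(3)/2)/(cos(y) - 1)^(sqrt(3)/2)


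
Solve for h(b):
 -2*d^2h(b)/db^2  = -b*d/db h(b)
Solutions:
 h(b) = C1 + C2*erfi(b/2)


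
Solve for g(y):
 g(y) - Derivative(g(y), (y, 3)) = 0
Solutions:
 g(y) = C3*exp(y) + (C1*sin(sqrt(3)*y/2) + C2*cos(sqrt(3)*y/2))*exp(-y/2)


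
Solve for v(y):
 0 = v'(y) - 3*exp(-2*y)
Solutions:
 v(y) = C1 - 3*exp(-2*y)/2


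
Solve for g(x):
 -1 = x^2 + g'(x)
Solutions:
 g(x) = C1 - x^3/3 - x


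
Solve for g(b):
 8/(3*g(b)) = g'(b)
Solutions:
 g(b) = -sqrt(C1 + 48*b)/3
 g(b) = sqrt(C1 + 48*b)/3


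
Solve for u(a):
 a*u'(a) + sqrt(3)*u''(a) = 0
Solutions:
 u(a) = C1 + C2*erf(sqrt(2)*3^(3/4)*a/6)


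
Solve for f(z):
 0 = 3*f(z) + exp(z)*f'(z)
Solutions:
 f(z) = C1*exp(3*exp(-z))


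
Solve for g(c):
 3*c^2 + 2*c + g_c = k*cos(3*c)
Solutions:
 g(c) = C1 - c^3 - c^2 + k*sin(3*c)/3


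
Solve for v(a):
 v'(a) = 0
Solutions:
 v(a) = C1


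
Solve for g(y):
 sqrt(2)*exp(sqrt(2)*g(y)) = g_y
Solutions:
 g(y) = sqrt(2)*(2*log(-1/(C1 + sqrt(2)*y)) - log(2))/4


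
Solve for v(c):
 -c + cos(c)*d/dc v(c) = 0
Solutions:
 v(c) = C1 + Integral(c/cos(c), c)


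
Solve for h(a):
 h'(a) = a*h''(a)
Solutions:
 h(a) = C1 + C2*a^2


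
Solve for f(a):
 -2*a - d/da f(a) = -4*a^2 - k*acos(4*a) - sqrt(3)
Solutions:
 f(a) = C1 + 4*a^3/3 - a^2 + sqrt(3)*a + k*(a*acos(4*a) - sqrt(1 - 16*a^2)/4)


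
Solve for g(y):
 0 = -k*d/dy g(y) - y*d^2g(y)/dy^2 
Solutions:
 g(y) = C1 + y^(1 - re(k))*(C2*sin(log(y)*Abs(im(k))) + C3*cos(log(y)*im(k)))


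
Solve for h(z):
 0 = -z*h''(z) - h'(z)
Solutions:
 h(z) = C1 + C2*log(z)


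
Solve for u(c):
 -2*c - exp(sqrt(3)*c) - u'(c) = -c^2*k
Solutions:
 u(c) = C1 + c^3*k/3 - c^2 - sqrt(3)*exp(sqrt(3)*c)/3


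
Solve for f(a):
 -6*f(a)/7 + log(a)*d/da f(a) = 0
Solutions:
 f(a) = C1*exp(6*li(a)/7)


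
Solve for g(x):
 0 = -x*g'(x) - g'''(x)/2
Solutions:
 g(x) = C1 + Integral(C2*airyai(-2^(1/3)*x) + C3*airybi(-2^(1/3)*x), x)


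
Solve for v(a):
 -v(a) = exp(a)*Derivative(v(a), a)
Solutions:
 v(a) = C1*exp(exp(-a))


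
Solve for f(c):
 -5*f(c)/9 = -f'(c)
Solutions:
 f(c) = C1*exp(5*c/9)


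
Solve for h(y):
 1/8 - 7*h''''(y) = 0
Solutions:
 h(y) = C1 + C2*y + C3*y^2 + C4*y^3 + y^4/1344


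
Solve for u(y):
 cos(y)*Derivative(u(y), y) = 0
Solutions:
 u(y) = C1


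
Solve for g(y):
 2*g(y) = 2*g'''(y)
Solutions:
 g(y) = C3*exp(y) + (C1*sin(sqrt(3)*y/2) + C2*cos(sqrt(3)*y/2))*exp(-y/2)


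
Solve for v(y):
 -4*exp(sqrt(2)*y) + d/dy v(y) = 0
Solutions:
 v(y) = C1 + 2*sqrt(2)*exp(sqrt(2)*y)


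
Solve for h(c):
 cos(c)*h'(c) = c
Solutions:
 h(c) = C1 + Integral(c/cos(c), c)


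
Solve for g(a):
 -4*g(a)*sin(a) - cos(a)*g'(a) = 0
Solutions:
 g(a) = C1*cos(a)^4


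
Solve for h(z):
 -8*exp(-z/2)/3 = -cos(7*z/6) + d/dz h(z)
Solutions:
 h(z) = C1 + 6*sin(7*z/6)/7 + 16*exp(-z/2)/3


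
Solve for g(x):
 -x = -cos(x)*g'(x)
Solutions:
 g(x) = C1 + Integral(x/cos(x), x)


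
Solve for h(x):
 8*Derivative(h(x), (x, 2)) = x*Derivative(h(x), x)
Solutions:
 h(x) = C1 + C2*erfi(x/4)


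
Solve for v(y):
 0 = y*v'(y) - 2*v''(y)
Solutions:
 v(y) = C1 + C2*erfi(y/2)


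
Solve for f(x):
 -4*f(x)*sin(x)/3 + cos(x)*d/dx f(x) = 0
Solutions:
 f(x) = C1/cos(x)^(4/3)


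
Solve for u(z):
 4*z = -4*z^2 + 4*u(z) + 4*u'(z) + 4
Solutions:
 u(z) = C1*exp(-z) + z^2 - z


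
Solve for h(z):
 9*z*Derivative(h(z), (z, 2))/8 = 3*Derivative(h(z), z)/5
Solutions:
 h(z) = C1 + C2*z^(23/15)


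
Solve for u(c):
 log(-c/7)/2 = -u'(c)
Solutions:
 u(c) = C1 - c*log(-c)/2 + c*(1 + log(7))/2


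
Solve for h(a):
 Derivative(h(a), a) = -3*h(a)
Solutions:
 h(a) = C1*exp(-3*a)


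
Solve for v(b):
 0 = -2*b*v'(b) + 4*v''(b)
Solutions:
 v(b) = C1 + C2*erfi(b/2)


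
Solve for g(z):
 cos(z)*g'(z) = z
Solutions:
 g(z) = C1 + Integral(z/cos(z), z)


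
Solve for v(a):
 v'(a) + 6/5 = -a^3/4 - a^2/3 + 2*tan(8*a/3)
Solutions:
 v(a) = C1 - a^4/16 - a^3/9 - 6*a/5 - 3*log(cos(8*a/3))/4


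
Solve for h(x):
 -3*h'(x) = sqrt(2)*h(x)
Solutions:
 h(x) = C1*exp(-sqrt(2)*x/3)


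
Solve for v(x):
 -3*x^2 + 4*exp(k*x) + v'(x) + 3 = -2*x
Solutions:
 v(x) = C1 + x^3 - x^2 - 3*x - 4*exp(k*x)/k


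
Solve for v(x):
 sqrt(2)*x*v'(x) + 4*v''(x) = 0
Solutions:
 v(x) = C1 + C2*erf(2^(3/4)*x/4)


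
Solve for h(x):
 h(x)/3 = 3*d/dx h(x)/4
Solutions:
 h(x) = C1*exp(4*x/9)


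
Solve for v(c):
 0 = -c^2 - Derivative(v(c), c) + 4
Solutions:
 v(c) = C1 - c^3/3 + 4*c


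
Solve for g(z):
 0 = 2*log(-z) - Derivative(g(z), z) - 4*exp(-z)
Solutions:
 g(z) = C1 + 2*z*log(-z) - 2*z + 4*exp(-z)


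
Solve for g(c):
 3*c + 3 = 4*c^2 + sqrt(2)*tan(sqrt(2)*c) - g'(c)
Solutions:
 g(c) = C1 + 4*c^3/3 - 3*c^2/2 - 3*c - log(cos(sqrt(2)*c))


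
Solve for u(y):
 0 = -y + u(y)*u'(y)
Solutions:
 u(y) = -sqrt(C1 + y^2)
 u(y) = sqrt(C1 + y^2)


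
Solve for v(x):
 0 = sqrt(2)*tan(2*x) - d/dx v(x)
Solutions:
 v(x) = C1 - sqrt(2)*log(cos(2*x))/2


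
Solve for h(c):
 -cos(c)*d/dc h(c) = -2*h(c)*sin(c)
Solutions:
 h(c) = C1/cos(c)^2


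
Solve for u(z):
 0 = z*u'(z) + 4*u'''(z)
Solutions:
 u(z) = C1 + Integral(C2*airyai(-2^(1/3)*z/2) + C3*airybi(-2^(1/3)*z/2), z)


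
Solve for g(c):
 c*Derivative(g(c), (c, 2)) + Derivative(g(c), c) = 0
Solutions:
 g(c) = C1 + C2*log(c)


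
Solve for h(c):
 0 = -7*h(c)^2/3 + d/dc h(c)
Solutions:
 h(c) = -3/(C1 + 7*c)


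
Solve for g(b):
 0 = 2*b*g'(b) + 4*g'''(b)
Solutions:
 g(b) = C1 + Integral(C2*airyai(-2^(2/3)*b/2) + C3*airybi(-2^(2/3)*b/2), b)


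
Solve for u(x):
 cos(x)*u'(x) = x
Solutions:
 u(x) = C1 + Integral(x/cos(x), x)


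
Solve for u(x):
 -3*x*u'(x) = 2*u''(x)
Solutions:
 u(x) = C1 + C2*erf(sqrt(3)*x/2)


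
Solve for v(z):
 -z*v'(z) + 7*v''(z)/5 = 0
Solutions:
 v(z) = C1 + C2*erfi(sqrt(70)*z/14)


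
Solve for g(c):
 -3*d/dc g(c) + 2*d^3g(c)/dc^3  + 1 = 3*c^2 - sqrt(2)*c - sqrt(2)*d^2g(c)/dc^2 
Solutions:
 g(c) = C1 + C2*exp(c*(-sqrt(2) + sqrt(26))/4) + C3*exp(-c*(sqrt(2) + sqrt(26))/4) - c^3/3 - sqrt(2)*c^2/6 - 11*c/9


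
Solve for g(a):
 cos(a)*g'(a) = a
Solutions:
 g(a) = C1 + Integral(a/cos(a), a)


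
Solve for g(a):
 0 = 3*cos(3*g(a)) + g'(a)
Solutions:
 g(a) = -asin((C1 + exp(18*a))/(C1 - exp(18*a)))/3 + pi/3
 g(a) = asin((C1 + exp(18*a))/(C1 - exp(18*a)))/3


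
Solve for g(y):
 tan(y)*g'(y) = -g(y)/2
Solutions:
 g(y) = C1/sqrt(sin(y))


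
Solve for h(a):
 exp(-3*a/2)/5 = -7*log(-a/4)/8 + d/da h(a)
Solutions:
 h(a) = C1 + 7*a*log(-a)/8 + 7*a*(-2*log(2) - 1)/8 - 2*exp(-3*a/2)/15


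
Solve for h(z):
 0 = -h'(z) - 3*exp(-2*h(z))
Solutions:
 h(z) = log(-sqrt(C1 - 6*z))
 h(z) = log(C1 - 6*z)/2


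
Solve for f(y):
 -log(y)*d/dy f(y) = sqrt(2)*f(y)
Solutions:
 f(y) = C1*exp(-sqrt(2)*li(y))


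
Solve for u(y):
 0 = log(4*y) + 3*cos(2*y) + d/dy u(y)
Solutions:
 u(y) = C1 - y*log(y) - 2*y*log(2) + y - 3*sin(2*y)/2


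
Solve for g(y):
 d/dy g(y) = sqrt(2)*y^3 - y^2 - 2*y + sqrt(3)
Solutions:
 g(y) = C1 + sqrt(2)*y^4/4 - y^3/3 - y^2 + sqrt(3)*y


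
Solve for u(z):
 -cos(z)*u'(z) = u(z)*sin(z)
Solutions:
 u(z) = C1*cos(z)


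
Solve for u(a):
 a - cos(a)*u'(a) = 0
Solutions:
 u(a) = C1 + Integral(a/cos(a), a)


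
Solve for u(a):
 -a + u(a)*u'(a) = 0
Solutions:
 u(a) = -sqrt(C1 + a^2)
 u(a) = sqrt(C1 + a^2)


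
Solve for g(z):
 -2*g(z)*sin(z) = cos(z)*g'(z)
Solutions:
 g(z) = C1*cos(z)^2


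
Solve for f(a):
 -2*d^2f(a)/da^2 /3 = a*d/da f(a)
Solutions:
 f(a) = C1 + C2*erf(sqrt(3)*a/2)


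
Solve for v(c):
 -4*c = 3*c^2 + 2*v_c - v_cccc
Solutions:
 v(c) = C1 + C4*exp(2^(1/3)*c) - c^3/2 - c^2 + (C2*sin(2^(1/3)*sqrt(3)*c/2) + C3*cos(2^(1/3)*sqrt(3)*c/2))*exp(-2^(1/3)*c/2)


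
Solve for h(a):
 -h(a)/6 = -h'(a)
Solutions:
 h(a) = C1*exp(a/6)


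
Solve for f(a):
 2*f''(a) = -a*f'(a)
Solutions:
 f(a) = C1 + C2*erf(a/2)


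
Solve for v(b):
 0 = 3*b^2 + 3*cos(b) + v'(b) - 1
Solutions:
 v(b) = C1 - b^3 + b - 3*sin(b)


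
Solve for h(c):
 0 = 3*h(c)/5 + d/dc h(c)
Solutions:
 h(c) = C1*exp(-3*c/5)


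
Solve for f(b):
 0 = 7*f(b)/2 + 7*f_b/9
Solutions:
 f(b) = C1*exp(-9*b/2)


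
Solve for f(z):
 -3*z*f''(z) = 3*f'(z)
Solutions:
 f(z) = C1 + C2*log(z)


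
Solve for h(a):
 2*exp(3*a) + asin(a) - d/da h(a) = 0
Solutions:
 h(a) = C1 + a*asin(a) + sqrt(1 - a^2) + 2*exp(3*a)/3


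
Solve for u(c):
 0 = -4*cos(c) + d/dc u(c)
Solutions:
 u(c) = C1 + 4*sin(c)


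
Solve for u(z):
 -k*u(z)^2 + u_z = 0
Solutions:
 u(z) = -1/(C1 + k*z)


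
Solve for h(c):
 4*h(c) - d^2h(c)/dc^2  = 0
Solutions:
 h(c) = C1*exp(-2*c) + C2*exp(2*c)


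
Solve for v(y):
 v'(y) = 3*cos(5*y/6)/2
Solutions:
 v(y) = C1 + 9*sin(5*y/6)/5


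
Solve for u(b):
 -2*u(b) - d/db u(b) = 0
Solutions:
 u(b) = C1*exp(-2*b)


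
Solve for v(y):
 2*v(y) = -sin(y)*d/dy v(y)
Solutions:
 v(y) = C1*(cos(y) + 1)/(cos(y) - 1)


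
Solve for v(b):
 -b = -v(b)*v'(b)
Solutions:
 v(b) = -sqrt(C1 + b^2)
 v(b) = sqrt(C1 + b^2)


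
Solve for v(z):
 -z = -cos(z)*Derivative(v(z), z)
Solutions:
 v(z) = C1 + Integral(z/cos(z), z)


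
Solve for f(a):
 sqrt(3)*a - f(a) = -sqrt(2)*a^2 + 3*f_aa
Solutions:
 f(a) = C1*sin(sqrt(3)*a/3) + C2*cos(sqrt(3)*a/3) + sqrt(2)*a^2 + sqrt(3)*a - 6*sqrt(2)


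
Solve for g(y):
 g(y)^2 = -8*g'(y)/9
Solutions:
 g(y) = 8/(C1 + 9*y)


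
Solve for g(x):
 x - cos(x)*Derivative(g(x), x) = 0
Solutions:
 g(x) = C1 + Integral(x/cos(x), x)


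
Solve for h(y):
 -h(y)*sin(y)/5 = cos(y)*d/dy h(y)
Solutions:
 h(y) = C1*cos(y)^(1/5)


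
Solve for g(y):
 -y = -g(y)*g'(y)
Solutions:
 g(y) = -sqrt(C1 + y^2)
 g(y) = sqrt(C1 + y^2)


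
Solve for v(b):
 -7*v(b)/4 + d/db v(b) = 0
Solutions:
 v(b) = C1*exp(7*b/4)


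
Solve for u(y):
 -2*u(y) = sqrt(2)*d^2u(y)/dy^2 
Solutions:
 u(y) = C1*sin(2^(1/4)*y) + C2*cos(2^(1/4)*y)


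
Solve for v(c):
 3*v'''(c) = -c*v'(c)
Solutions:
 v(c) = C1 + Integral(C2*airyai(-3^(2/3)*c/3) + C3*airybi(-3^(2/3)*c/3), c)


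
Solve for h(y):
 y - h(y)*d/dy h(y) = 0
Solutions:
 h(y) = -sqrt(C1 + y^2)
 h(y) = sqrt(C1 + y^2)


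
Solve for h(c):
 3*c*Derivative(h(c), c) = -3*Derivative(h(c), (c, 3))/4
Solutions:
 h(c) = C1 + Integral(C2*airyai(-2^(2/3)*c) + C3*airybi(-2^(2/3)*c), c)


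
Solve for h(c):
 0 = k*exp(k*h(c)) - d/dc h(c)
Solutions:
 h(c) = Piecewise((log(-1/(C1*k + c*k^2))/k, Ne(k, 0)), (nan, True))
 h(c) = Piecewise((C1 + c*k, Eq(k, 0)), (nan, True))


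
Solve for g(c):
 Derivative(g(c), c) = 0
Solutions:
 g(c) = C1
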